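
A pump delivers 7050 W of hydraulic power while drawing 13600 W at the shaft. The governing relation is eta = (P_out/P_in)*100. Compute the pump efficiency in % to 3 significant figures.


eta = (7050 / 13600) * 100 = 51.8 %
Therefore the pump efficiency = 51.8 %.


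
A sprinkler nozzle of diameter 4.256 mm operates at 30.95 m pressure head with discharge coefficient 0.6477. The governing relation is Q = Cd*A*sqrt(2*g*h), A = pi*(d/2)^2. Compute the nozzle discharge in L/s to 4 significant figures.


A = pi*(4.256e-3/2)^2 = 1.42263e-05 m^2
Q = 0.6477 * 1.42263e-05 * sqrt(2*9.81*30.95) * 1000 = 0.2271 L/s
Therefore the nozzle discharge = 0.2271 L/s.


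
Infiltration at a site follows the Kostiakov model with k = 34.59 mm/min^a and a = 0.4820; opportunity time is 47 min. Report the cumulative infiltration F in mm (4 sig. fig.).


Approach: apply the Kostiakov infiltration equation, F = k*t^a.
F = 34.59 * 47^0.4820 = 221.3 mm
Therefore the cumulative infiltration F = 221.3 mm.


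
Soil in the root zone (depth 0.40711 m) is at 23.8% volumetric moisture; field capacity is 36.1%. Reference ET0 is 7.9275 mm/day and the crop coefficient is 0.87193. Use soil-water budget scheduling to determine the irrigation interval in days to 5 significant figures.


Approach: apply soil-water budget scheduling, SMD = (FC-theta)/100*depth*1000; ETc = ET0*Kc; interval = SMD/ETc.
Step 1 — soil moisture deficit:
  SMD = (36.1 - 23.8)/100 * 0.40711 * 1000 = 50.07453 mm
Step 2 — daily crop ET (ETc = ET0*Kc):
  ETc = 7.9275 * 0.87193 = 6.912225 mm/day
Step 3 — irrigation interval (SMD/ETc):
  interval = 50.07453 / 6.912225 = 7.2443 days
Therefore the irrigation interval = 7.2443 days.


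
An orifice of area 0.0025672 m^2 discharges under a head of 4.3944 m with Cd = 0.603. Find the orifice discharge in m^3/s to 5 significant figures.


Approach: apply the orifice equation, Q = Cd*A*sqrt(2*g*h).
Q = 0.603 * 0.0025672 * sqrt(2*9.81*4.3944) = 0.014374 m^3/s
Therefore the orifice discharge = 0.014374 m^3/s.


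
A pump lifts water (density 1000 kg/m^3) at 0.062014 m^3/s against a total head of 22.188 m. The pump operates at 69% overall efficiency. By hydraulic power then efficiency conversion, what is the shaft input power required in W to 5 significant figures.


Approach: apply hydraulic power then efficiency conversion, P = rho*g*Q*H; P_in = P/eta.
Step 1 — hydraulic power (P = rho*g*Q*H):
  P = 1000 * 9.81 * 0.062014 * 22.188 = 13498.23 W
Step 2 — input power: P_in = P/eta = 13498.23 / 0.69 = 19563 W
Therefore the shaft input power required = 19563 W.


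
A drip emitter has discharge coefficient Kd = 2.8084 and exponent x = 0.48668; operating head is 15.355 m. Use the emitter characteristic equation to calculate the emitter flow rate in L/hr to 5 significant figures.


Approach: apply the emitter characteristic equation, q = Kd * h^x.
q = 2.8084 * 15.355^0.48668 = 10.612 L/hr
Therefore the emitter flow rate = 10.612 L/hr.


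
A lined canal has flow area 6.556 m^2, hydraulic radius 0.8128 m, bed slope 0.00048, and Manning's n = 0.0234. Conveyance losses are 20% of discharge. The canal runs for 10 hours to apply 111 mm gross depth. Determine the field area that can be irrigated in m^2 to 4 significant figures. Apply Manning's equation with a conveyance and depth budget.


Approach: apply Manning's equation with a conveyance and depth budget, Q = (1/n)*A*R^(2/3)*S^(1/2); Q_field = Q*(1-loss); Area = Q_field*t/(d/1000).
Step 1 — canal discharge (Manning's equation):
  Q = (1/0.0234) * 6.556 * 0.8128^(2/3) * 0.00048^(1/2) = 5.34605 m^3/s
Step 2 — delivered flow: Q_field = 5.34605*(1 - 20/100) = 4.27684 m^3/s
Step 3 — volume delivered: V = 4.27684 * 10*3600 = 153966 m^3
Step 4 — area served: A = V / (depth/1000) = 153966 / 0.111 = 1387000 m^2
Therefore the field area that can be irrigated = 1387000 m^2.


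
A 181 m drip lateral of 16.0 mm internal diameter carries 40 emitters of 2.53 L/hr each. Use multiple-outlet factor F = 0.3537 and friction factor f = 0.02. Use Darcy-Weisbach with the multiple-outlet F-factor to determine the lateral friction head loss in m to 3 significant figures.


Approach: apply Darcy-Weisbach with the multiple-outlet F-factor, Q = n*q/(3600*1000) m^3/s; v = Q/A; hf = F*f*(L/D)*(v^2/(2g)).
Q = 40*2.53/(3600*1000) = 2.8111e-05 m^3/s
A = pi*(16.0e-3/2)^2 = 2.0106e-04 m^2, so v = Q/A = 0.13981 m/s
hf = 0.3537*0.02*(181/0.0160)*(0.13981^2/(2*9.81)) = 0.0797 m
Therefore the lateral friction head loss = 0.0797 m.


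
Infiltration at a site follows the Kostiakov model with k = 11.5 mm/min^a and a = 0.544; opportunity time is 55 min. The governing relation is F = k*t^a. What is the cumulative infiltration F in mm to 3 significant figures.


F = 11.5 * 55^0.544 = 102 mm
Therefore the cumulative infiltration F = 102 mm.


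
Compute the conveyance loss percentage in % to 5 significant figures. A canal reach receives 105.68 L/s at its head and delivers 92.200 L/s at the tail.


Approach: apply the conveyance loss ratio, loss% = ((Q_head - Q_tail)/Q_head)*100.
loss = ((105.68 - 92.200)/105.68)*100 = 12.755 %
Therefore the conveyance loss percentage = 12.755 %.


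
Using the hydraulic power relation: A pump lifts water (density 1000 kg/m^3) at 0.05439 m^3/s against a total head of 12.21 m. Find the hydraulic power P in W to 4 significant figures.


Approach: apply the hydraulic power relation, P = rho*g*Q*H.
P = 1000 * 9.81 * 0.05439 * 12.21 = 6515 W
Therefore the hydraulic power P = 6515 W.


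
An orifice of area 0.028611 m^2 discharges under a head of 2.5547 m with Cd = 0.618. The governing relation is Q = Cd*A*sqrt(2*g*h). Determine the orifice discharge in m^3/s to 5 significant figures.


Q = 0.618 * 0.028611 * sqrt(2*9.81*2.5547) = 0.12518 m^3/s
Therefore the orifice discharge = 0.12518 m^3/s.


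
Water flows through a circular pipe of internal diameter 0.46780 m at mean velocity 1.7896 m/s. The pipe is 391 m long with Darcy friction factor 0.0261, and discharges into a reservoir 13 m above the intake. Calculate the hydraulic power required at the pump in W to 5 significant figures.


Approach: apply continuity + Darcy-Weisbach + hydraulic power, Q = A*v; hf = f*(L/D)*(v^2/(2g)); H = static + hf; P = rho*g*Q*H.
Step 1 — flow rate (continuity, Q = A*v):
  A = pi*(0.46780/2)^2 = 0.1718741 m^2
  Q = 0.1718741 * 1.7896 = 0.3075858 m^3/s
Step 2 — friction head loss (Darcy-Weisbach):
  hf = 0.0261 * (391/0.46780) * (1.7896^2 / (2*9.81))
  hf = 3.560984 m
Step 3 — total head: H = 13 + 3.560984 = 16.56098 m
Step 4 — hydraulic power (P = rho*g*Q*H):
  P = 1000 * 9.81 * 0.3075858 * 16.56098 = 49971 W
Therefore the hydraulic power required at the pump = 49971 W.


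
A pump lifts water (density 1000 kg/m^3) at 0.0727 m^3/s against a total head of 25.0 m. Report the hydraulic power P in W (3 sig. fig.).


Approach: apply the hydraulic power relation, P = rho*g*Q*H.
P = 1000 * 9.81 * 0.0727 * 25.0 = 17800 W
Therefore the hydraulic power P = 17800 W.


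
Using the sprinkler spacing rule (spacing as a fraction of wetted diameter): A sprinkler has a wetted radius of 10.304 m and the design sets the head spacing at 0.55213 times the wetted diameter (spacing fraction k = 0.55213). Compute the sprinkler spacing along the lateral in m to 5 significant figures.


Approach: apply the sprinkler spacing rule (spacing as a fraction of wetted diameter), S = k*(2*R).
S = 0.55213 * (2 * 10.304) = 11.378 m
Therefore the sprinkler spacing along the lateral = 11.378 m.


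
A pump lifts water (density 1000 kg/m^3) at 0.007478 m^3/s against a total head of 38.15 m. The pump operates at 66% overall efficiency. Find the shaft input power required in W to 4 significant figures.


Approach: apply hydraulic power then efficiency conversion, P = rho*g*Q*H; P_in = P/eta.
Step 1 — hydraulic power (P = rho*g*Q*H):
  P = 1000 * 9.81 * 0.007478 * 38.15 = 2798.65 W
Step 2 — input power: P_in = P/eta = 2798.65 / 0.66 = 4240 W
Therefore the shaft input power required = 4240 W.


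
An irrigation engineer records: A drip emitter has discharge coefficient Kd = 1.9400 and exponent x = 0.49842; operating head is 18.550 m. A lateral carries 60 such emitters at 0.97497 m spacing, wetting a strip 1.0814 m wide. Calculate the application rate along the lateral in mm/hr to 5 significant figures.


Approach: apply the emitter equation with a lateral mass balance, q = Kd*h^x; Q = n*q; rate = Q/(n*spacing*width).
Step 1 — single emitter flow (q = Kd*h^x):
  q = 1.9400 * 18.550^0.49842 = 8.317057 L/hr
Step 2 — total lateral flow: Q = 60 * 8.317057 = 499.0234 L/hr
Step 3 — wetted area: A = 60 * 0.97497 * 1.0814 = 63.25995 m^2
Step 4 — application rate: Q/A = 499.0234/63.25995 = 7.8885 mm/hr
Therefore the application rate along the lateral = 7.8885 mm/hr.


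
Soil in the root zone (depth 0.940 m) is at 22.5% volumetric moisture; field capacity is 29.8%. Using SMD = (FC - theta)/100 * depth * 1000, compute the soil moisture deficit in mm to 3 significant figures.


SMD = (29.8 - 22.5)/100 * 0.940 * 1000 = 68.6 mm
Therefore the soil moisture deficit = 68.6 mm.


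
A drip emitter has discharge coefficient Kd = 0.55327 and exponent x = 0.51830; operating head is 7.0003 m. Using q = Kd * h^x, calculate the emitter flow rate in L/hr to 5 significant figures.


q = 0.55327 * 7.0003^0.51830 = 1.5169 L/hr
Therefore the emitter flow rate = 1.5169 L/hr.


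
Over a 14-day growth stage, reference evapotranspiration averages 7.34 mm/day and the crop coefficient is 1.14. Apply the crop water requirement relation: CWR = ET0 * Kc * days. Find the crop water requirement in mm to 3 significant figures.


CWR = 7.34 * 1.14 * 14 = 117 mm
Therefore the crop water requirement = 117 mm.


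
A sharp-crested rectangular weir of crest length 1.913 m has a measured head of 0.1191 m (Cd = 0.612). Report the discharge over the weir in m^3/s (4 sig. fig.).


Approach: apply the rectangular weir equation, Q = (2/3)*Cd*L*sqrt(2g)*H^1.5.
Q = (2/3)*0.612*1.913*sqrt(2*9.81)*0.1191^1.5 = 0.1421 m^3/s
Therefore the discharge over the weir = 0.1421 m^3/s.


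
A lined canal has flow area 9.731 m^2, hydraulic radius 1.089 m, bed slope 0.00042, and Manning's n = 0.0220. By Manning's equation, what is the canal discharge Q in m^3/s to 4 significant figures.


Approach: apply Manning's equation, Q = (1/n)*A*R^(2/3)*S^(1/2).
Q = (1/0.0220) * 9.731 * 1.089^(2/3) * 0.00042^(1/2) = 9.595 m^3/s
Therefore the canal discharge Q = 9.595 m^3/s.


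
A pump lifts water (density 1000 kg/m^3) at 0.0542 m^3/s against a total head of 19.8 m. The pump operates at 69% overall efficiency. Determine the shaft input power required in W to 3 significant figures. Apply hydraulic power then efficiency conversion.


Approach: apply hydraulic power then efficiency conversion, P = rho*g*Q*H; P_in = P/eta.
Step 1 — hydraulic power (P = rho*g*Q*H):
  P = 1000 * 9.81 * 0.0542 * 19.8 = 10528 W
Step 2 — input power: P_in = P/eta = 10528 / 0.69 = 15300 W
Therefore the shaft input power required = 15300 W.


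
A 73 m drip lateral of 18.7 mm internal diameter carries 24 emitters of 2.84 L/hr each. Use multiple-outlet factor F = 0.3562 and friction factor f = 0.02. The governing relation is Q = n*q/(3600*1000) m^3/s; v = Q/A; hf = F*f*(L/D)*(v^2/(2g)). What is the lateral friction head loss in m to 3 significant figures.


Q = 24*2.84/(3600*1000) = 1.8933e-05 m^3/s
A = pi*(18.7e-3/2)^2 = 2.7465e-04 m^2, so v = Q/A = 0.068937 m/s
hf = 0.3562*0.02*(73/0.0187)*(0.068937^2/(2*9.81)) = 0.00674 m
Therefore the lateral friction head loss = 0.00674 m.


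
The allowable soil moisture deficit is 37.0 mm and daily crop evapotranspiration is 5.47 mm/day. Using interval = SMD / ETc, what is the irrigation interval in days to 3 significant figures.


interval = 37.0 / 5.47 = 6.76 days
Therefore the irrigation interval = 6.76 days.


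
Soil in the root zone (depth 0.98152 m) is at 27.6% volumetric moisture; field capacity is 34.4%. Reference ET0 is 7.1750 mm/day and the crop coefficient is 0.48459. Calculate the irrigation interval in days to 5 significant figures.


Approach: apply soil-water budget scheduling, SMD = (FC-theta)/100*depth*1000; ETc = ET0*Kc; interval = SMD/ETc.
Step 1 — soil moisture deficit:
  SMD = (34.4 - 27.6)/100 * 0.98152 * 1000 = 66.74336 mm
Step 2 — daily crop ET (ETc = ET0*Kc):
  ETc = 7.1750 * 0.48459 = 3.476933 mm/day
Step 3 — irrigation interval (SMD/ETc):
  interval = 66.74336 / 3.476933 = 19.196 days
Therefore the irrigation interval = 19.196 days.


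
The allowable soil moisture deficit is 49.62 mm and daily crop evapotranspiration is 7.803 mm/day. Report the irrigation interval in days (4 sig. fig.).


Approach: apply the irrigation interval relation, interval = SMD / ETc.
interval = 49.62 / 7.803 = 6.359 days
Therefore the irrigation interval = 6.359 days.


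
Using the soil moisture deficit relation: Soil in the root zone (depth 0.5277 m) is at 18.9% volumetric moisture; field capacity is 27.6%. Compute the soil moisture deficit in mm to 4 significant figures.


Approach: apply the soil moisture deficit relation, SMD = (FC - theta)/100 * depth * 1000.
SMD = (27.6 - 18.9)/100 * 0.5277 * 1000 = 45.91 mm
Therefore the soil moisture deficit = 45.91 mm.


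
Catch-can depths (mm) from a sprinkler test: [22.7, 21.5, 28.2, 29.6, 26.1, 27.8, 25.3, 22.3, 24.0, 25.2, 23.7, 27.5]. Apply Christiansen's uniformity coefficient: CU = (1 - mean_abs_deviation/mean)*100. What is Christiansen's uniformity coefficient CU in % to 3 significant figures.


mean = 25.325 mm
mean |d_i - mean| = 2.0958 mm
CU = (1 - 2.0958/25.325)*100 = 91.7 %
Therefore Christiansen's uniformity coefficient CU = 91.7 %.


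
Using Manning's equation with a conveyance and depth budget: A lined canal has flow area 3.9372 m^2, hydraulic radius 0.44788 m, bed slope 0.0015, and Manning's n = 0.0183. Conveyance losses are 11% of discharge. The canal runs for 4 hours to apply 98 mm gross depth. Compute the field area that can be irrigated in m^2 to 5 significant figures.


Approach: apply Manning's equation with a conveyance and depth budget, Q = (1/n)*A*R^(2/3)*S^(1/2); Q_field = Q*(1-loss); Area = Q_field*t/(d/1000).
Step 1 — canal discharge (Manning's equation):
  Q = (1/0.0183) * 3.9372 * 0.44788^(2/3) * 0.0015^(1/2) = 4.877790 m^3/s
Step 2 — delivered flow: Q_field = 4.877790*(1 - 11/100) = 4.341233 m^3/s
Step 3 — volume delivered: V = 4.341233 * 4*3600 = 62513.76 m^3
Step 4 — area served: A = V / (depth/1000) = 62513.76 / 0.098 = 637900 m^2
Therefore the field area that can be irrigated = 637900 m^2.


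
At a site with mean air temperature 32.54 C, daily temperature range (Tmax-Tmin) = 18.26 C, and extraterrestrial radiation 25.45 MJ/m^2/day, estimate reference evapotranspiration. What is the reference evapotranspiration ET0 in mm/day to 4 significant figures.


Approach: apply the Hargreaves-Samani method, ET0 = 0.0023*(Tmean+17.8)*sqrt(Tmax-Tmin)*0.408*Ra.
ET0 = 0.0023*(32.54+17.8)*sqrt(18.26)*0.408*25.45 = 5.137 mm/day
Therefore the reference evapotranspiration ET0 = 5.137 mm/day.


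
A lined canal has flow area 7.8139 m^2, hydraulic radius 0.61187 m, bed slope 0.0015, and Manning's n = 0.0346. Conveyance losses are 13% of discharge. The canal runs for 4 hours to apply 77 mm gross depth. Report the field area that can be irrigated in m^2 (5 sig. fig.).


Approach: apply Manning's equation with a conveyance and depth budget, Q = (1/n)*A*R^(2/3)*S^(1/2); Q_field = Q*(1-loss); Area = Q_field*t/(d/1000).
Step 1 — canal discharge (Manning's equation):
  Q = (1/0.0346) * 7.8139 * 0.61187^(2/3) * 0.0015^(1/2) = 6.303912 m^3/s
Step 2 — delivered flow: Q_field = 6.303912*(1 - 13/100) = 5.484404 m^3/s
Step 3 — volume delivered: V = 5.484404 * 4*3600 = 78975.41 m^3
Step 4 — area served: A = V / (depth/1000) = 78975.41 / 0.077 = 1025700 m^2
Therefore the field area that can be irrigated = 1025700 m^2.


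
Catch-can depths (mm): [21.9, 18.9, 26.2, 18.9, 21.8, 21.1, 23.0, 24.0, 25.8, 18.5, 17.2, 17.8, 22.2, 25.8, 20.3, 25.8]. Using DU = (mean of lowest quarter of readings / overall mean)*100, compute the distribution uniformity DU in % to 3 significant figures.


sorted lowest 4 of 16: [17.2, 17.8, 18.5, 18.9] -> mean = 18.100 mm
overall mean = 21.825 mm
DU = (18.100/21.825)*100 = 82.9 %
Therefore the distribution uniformity DU = 82.9 %.


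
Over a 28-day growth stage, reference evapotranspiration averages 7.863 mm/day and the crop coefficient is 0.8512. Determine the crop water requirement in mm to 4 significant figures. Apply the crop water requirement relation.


Approach: apply the crop water requirement relation, CWR = ET0 * Kc * days.
CWR = 7.863 * 0.8512 * 28 = 187.4 mm
Therefore the crop water requirement = 187.4 mm.


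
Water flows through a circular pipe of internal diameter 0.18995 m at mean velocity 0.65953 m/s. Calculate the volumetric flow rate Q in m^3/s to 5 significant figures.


Approach: apply the continuity equation for pipe flow, Q = A * v with A = pi*(D/2)^2.
A = pi*(0.18995/2)^2 = 0.02833795 m^2
Q = 0.02833795 * 0.65953 = 0.018690 m^3/s
Therefore the volumetric flow rate Q = 0.018690 m^3/s.


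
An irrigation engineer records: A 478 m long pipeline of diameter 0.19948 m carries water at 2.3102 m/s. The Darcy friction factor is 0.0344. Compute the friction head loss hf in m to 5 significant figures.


Approach: apply the Darcy-Weisbach equation, hf = f*(L/D)*(v^2/(2g)).
hf = 0.0344 * (478/0.19948) * (2.3102^2 / (2*9.81))
hf = 22.423 m
Therefore the friction head loss hf = 22.423 m.


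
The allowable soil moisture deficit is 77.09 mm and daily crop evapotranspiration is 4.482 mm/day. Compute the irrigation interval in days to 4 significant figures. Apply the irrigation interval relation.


Approach: apply the irrigation interval relation, interval = SMD / ETc.
interval = 77.09 / 4.482 = 17.20 days
Therefore the irrigation interval = 17.20 days.


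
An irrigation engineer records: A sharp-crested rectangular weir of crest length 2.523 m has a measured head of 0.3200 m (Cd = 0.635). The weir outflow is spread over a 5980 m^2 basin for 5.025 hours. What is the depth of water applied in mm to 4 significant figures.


Approach: apply the rectangular weir equation with a volume-to-depth conversion, Q = (2/3)*Cd*L*sqrt(2g)*H^1.5; d = Q*t/A * 1000.
Step 1 — weir discharge:
  Q = (2/3)*0.635*2.523*sqrt(2*9.81)*0.3200^1.5 = 0.856395 m^3/s
Step 2 — volume: V = 0.856395 * 5.025*3600 = 15492.2 m^3
Step 3 — depth: d = V/A * 1000 = 15492.2/5980 * 1000 = 2591 mm
Therefore the depth of water applied = 2591 mm.


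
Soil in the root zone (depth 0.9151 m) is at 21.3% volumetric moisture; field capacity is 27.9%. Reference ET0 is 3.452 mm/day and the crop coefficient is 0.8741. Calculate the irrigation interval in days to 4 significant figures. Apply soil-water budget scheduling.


Approach: apply soil-water budget scheduling, SMD = (FC-theta)/100*depth*1000; ETc = ET0*Kc; interval = SMD/ETc.
Step 1 — soil moisture deficit:
  SMD = (27.9 - 21.3)/100 * 0.9151 * 1000 = 60.3966 mm
Step 2 — daily crop ET (ETc = ET0*Kc):
  ETc = 3.452 * 0.8741 = 3.01739 mm/day
Step 3 — irrigation interval (SMD/ETc):
  interval = 60.3966 / 3.01739 = 20.02 days
Therefore the irrigation interval = 20.02 days.


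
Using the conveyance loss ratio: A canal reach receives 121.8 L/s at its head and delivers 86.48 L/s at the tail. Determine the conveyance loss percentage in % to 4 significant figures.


Approach: apply the conveyance loss ratio, loss% = ((Q_head - Q_tail)/Q_head)*100.
loss = ((121.8 - 86.48)/121.8)*100 = 29.00 %
Therefore the conveyance loss percentage = 29.00 %.


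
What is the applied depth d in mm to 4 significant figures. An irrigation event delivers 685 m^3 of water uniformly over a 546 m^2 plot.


Approach: apply depth from volume over area, d = (V/A)*1000.
d = (685 / 546) * 1000 = 1255 mm
Therefore the applied depth d = 1255 mm.


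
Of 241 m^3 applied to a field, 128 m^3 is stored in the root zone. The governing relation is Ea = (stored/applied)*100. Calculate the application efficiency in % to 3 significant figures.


Ea = (128/241)*100 = 53.1 %
Therefore the application efficiency = 53.1 %.


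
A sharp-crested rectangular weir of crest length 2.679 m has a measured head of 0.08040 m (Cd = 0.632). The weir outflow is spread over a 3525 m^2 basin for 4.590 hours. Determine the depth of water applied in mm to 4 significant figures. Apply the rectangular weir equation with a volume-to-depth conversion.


Approach: apply the rectangular weir equation with a volume-to-depth conversion, Q = (2/3)*Cd*L*sqrt(2g)*H^1.5; d = Q*t/A * 1000.
Step 1 — weir discharge:
  Q = (2/3)*0.632*2.679*sqrt(2*9.81)*0.08040^1.5 = 0.113981 m^3/s
Step 2 — volume: V = 0.113981 * 4.590*3600 = 1883.42 m^3
Step 3 — depth: d = V/A * 1000 = 1883.42/3525 * 1000 = 534.3 mm
Therefore the depth of water applied = 534.3 mm.


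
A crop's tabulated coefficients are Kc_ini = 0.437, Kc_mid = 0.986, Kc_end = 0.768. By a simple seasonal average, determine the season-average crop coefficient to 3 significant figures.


Approach: apply a simple seasonal average, Kc_avg = (Kc_ini + Kc_mid + Kc_end)/3.
Kc_avg = (0.437 + 0.986 + 0.768)/3 = 0.730
Therefore the season-average crop coefficient = 0.730.


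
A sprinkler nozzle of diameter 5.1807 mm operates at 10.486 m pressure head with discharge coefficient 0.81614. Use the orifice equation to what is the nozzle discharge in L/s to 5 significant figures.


Approach: apply the orifice equation, Q = Cd*A*sqrt(2*g*h), A = pi*(d/2)^2.
A = pi*(5.1807e-3/2)^2 = 2.107981e-05 m^2
Q = 0.81614 * 2.107981e-05 * sqrt(2*9.81*10.486) * 1000 = 0.24677 L/s
Therefore the nozzle discharge = 0.24677 L/s.


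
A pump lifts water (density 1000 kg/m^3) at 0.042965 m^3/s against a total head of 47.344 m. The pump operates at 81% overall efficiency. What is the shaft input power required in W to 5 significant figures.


Approach: apply hydraulic power then efficiency conversion, P = rho*g*Q*H; P_in = P/eta.
Step 1 — hydraulic power (P = rho*g*Q*H):
  P = 1000 * 9.81 * 0.042965 * 47.344 = 19954.86 W
Step 2 — input power: P_in = P/eta = 19954.86 / 0.81 = 24636 W
Therefore the shaft input power required = 24636 W.


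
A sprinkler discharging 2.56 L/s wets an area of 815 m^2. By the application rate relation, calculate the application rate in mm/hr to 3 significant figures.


Approach: apply the application rate relation, rate = (Q/A)*3600.
rate = (2.56 / 815) * 3600 = 11.3 mm/hr
Therefore the application rate = 11.3 mm/hr.


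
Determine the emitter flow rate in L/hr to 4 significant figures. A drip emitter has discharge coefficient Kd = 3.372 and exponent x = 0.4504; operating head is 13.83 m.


Approach: apply the emitter characteristic equation, q = Kd * h^x.
q = 3.372 * 13.83^0.4504 = 11.01 L/hr
Therefore the emitter flow rate = 11.01 L/hr.


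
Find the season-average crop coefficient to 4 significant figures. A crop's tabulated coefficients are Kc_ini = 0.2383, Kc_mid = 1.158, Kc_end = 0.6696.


Approach: apply a simple seasonal average, Kc_avg = (Kc_ini + Kc_mid + Kc_end)/3.
Kc_avg = (0.2383 + 1.158 + 0.6696)/3 = 0.6886
Therefore the season-average crop coefficient = 0.6886.


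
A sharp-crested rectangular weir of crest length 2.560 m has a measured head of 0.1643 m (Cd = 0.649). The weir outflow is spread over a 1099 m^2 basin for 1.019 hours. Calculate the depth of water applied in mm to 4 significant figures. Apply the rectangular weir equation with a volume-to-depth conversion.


Approach: apply the rectangular weir equation with a volume-to-depth conversion, Q = (2/3)*Cd*L*sqrt(2g)*H^1.5; d = Q*t/A * 1000.
Step 1 — weir discharge:
  Q = (2/3)*0.649*2.560*sqrt(2*9.81)*0.1643^1.5 = 0.326738 m^3/s
Step 2 — volume: V = 0.326738 * 1.019*3600 = 1198.60 m^3
Step 3 — depth: d = V/A * 1000 = 1198.60/1099 * 1000 = 1091 mm
Therefore the depth of water applied = 1091 mm.


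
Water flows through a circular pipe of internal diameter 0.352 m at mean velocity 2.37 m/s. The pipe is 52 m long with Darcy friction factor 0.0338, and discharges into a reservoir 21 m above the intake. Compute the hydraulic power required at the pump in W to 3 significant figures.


Approach: apply continuity + Darcy-Weisbach + hydraulic power, Q = A*v; hf = f*(L/D)*(v^2/(2g)); H = static + hf; P = rho*g*Q*H.
Step 1 — flow rate (continuity, Q = A*v):
  A = pi*(0.352/2)^2 = 0.097314 m^2
  Q = 0.097314 * 2.37 = 0.23063 m^3/s
Step 2 — friction head loss (Darcy-Weisbach):
  hf = 0.0338 * (52/0.352) * (2.37^2 / (2*9.81))
  hf = 1.4295 m
Step 3 — total head: H = 21 + 1.4295 = 22.429 m
Step 4 — hydraulic power (P = rho*g*Q*H):
  P = 1000 * 9.81 * 0.23063 * 22.429 = 50700 W
Therefore the hydraulic power required at the pump = 50700 W.


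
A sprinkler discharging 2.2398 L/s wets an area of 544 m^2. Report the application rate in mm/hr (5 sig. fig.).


Approach: apply the application rate relation, rate = (Q/A)*3600.
rate = (2.2398 / 544) * 3600 = 14.822 mm/hr
Therefore the application rate = 14.822 mm/hr.


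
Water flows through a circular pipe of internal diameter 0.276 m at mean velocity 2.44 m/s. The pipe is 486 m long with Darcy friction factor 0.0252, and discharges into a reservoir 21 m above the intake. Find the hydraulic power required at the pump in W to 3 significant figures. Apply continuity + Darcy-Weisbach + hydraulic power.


Approach: apply continuity + Darcy-Weisbach + hydraulic power, Q = A*v; hf = f*(L/D)*(v^2/(2g)); H = static + hf; P = rho*g*Q*H.
Step 1 — flow rate (continuity, Q = A*v):
  A = pi*(0.276/2)^2 = 0.059828 m^2
  Q = 0.059828 * 2.44 = 0.14598 m^3/s
Step 2 — friction head loss (Darcy-Weisbach):
  hf = 0.0252 * (486/0.276) * (2.44^2 / (2*9.81))
  hf = 13.465 m
Step 3 — total head: H = 21 + 13.465 = 34.465 m
Step 4 — hydraulic power (P = rho*g*Q*H):
  P = 1000 * 9.81 * 0.14598 * 34.465 = 49400 W
Therefore the hydraulic power required at the pump = 49400 W.


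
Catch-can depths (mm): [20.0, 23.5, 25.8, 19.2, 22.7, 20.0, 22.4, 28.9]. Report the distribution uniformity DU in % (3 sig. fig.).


Approach: apply the low-quarter distribution uniformity, DU = (mean of lowest quarter of readings / overall mean)*100.
sorted lowest 2 of 8: [19.2, 20.0] -> mean = 19.600 mm
overall mean = 22.812 mm
DU = (19.600/22.812)*100 = 85.9 %
Therefore the distribution uniformity DU = 85.9 %.


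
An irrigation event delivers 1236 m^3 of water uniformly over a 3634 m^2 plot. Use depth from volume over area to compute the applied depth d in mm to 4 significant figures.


Approach: apply depth from volume over area, d = (V/A)*1000.
d = (1236 / 3634) * 1000 = 340.1 mm
Therefore the applied depth d = 340.1 mm.


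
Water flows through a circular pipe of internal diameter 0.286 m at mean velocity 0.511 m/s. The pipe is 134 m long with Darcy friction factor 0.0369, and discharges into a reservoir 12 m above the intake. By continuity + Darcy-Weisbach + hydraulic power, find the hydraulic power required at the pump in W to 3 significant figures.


Approach: apply continuity + Darcy-Weisbach + hydraulic power, Q = A*v; hf = f*(L/D)*(v^2/(2g)); H = static + hf; P = rho*g*Q*H.
Step 1 — flow rate (continuity, Q = A*v):
  A = pi*(0.286/2)^2 = 0.064242 m^2
  Q = 0.064242 * 0.511 = 0.032828 m^3/s
Step 2 — friction head loss (Darcy-Weisbach):
  hf = 0.0369 * (134/0.286) * (0.511^2 / (2*9.81))
  hf = 0.23010 m
Step 3 — total head: H = 12 + 0.23010 = 12.230 m
Step 4 — hydraulic power (P = rho*g*Q*H):
  P = 1000 * 9.81 * 0.032828 * 12.230 = 3940 W
Therefore the hydraulic power required at the pump = 3940 W.


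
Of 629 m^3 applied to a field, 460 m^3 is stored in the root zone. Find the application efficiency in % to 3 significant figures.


Approach: apply the application efficiency ratio, Ea = (stored/applied)*100.
Ea = (460/629)*100 = 73.1 %
Therefore the application efficiency = 73.1 %.


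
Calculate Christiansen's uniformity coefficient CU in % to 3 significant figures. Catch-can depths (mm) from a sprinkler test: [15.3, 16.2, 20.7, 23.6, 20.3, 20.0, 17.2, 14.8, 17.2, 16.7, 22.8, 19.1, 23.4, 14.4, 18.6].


Approach: apply Christiansen's uniformity coefficient, CU = (1 - mean_abs_deviation/mean)*100.
mean = 18.687 mm
mean |d_i - mean| = 2.5458 mm
CU = (1 - 2.5458/18.687)*100 = 86.4 %
Therefore Christiansen's uniformity coefficient CU = 86.4 %.


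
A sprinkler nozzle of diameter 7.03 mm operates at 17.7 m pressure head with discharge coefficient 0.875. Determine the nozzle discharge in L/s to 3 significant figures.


Approach: apply the orifice equation, Q = Cd*A*sqrt(2*g*h), A = pi*(d/2)^2.
A = pi*(7.03e-3/2)^2 = 3.8815e-05 m^2
Q = 0.875 * 3.8815e-05 * sqrt(2*9.81*17.7) * 1000 = 0.633 L/s
Therefore the nozzle discharge = 0.633 L/s.


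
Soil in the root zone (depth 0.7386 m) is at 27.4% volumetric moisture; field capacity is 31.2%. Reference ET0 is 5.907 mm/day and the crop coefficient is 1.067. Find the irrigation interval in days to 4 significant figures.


Approach: apply soil-water budget scheduling, SMD = (FC-theta)/100*depth*1000; ETc = ET0*Kc; interval = SMD/ETc.
Step 1 — soil moisture deficit:
  SMD = (31.2 - 27.4)/100 * 0.7386 * 1000 = 28.0668 mm
Step 2 — daily crop ET (ETc = ET0*Kc):
  ETc = 5.907 * 1.067 = 6.30277 mm/day
Step 3 — irrigation interval (SMD/ETc):
  interval = 28.0668 / 6.30277 = 4.453 days
Therefore the irrigation interval = 4.453 days.


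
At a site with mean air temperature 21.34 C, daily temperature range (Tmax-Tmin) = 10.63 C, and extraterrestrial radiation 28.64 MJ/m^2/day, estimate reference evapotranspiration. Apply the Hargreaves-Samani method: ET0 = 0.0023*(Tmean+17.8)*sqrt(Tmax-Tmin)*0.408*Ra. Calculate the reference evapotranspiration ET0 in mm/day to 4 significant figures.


ET0 = 0.0023*(21.34+17.8)*sqrt(10.63)*0.408*28.64 = 3.430 mm/day
Therefore the reference evapotranspiration ET0 = 3.430 mm/day.


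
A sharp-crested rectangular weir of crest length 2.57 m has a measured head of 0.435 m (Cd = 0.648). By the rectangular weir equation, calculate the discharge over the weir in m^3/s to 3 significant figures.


Approach: apply the rectangular weir equation, Q = (2/3)*Cd*L*sqrt(2g)*H^1.5.
Q = (2/3)*0.648*2.57*sqrt(2*9.81)*0.435^1.5 = 1.41 m^3/s
Therefore the discharge over the weir = 1.41 m^3/s.


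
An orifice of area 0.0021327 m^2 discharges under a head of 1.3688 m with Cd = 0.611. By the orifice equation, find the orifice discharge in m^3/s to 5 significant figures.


Approach: apply the orifice equation, Q = Cd*A*sqrt(2*g*h).
Q = 0.611 * 0.0021327 * sqrt(2*9.81*1.3688) = 0.0067529 m^3/s
Therefore the orifice discharge = 0.0067529 m^3/s.


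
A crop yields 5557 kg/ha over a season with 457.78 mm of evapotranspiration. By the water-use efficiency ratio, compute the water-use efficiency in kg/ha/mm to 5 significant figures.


Approach: apply the water-use efficiency ratio, WUE = yield/ET.
WUE = 5557 / 457.78 = 12.139 kg/ha/mm
Therefore the water-use efficiency = 12.139 kg/ha/mm.


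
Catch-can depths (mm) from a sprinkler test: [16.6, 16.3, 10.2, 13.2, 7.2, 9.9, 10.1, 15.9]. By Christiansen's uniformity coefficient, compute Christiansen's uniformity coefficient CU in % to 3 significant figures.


Approach: apply Christiansen's uniformity coefficient, CU = (1 - mean_abs_deviation/mean)*100.
mean = 12.425 mm
mean |d_i - mean| = 3.0750 mm
CU = (1 - 3.0750/12.425)*100 = 75.3 %
Therefore Christiansen's uniformity coefficient CU = 75.3 %.


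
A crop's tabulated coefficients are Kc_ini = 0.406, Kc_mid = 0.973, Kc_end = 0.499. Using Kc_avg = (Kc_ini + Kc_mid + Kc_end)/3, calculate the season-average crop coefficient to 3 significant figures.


Kc_avg = (0.406 + 0.973 + 0.499)/3 = 0.626
Therefore the season-average crop coefficient = 0.626.


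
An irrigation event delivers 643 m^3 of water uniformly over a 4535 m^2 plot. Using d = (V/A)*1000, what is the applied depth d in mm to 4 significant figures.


d = (643 / 4535) * 1000 = 141.8 mm
Therefore the applied depth d = 141.8 mm.


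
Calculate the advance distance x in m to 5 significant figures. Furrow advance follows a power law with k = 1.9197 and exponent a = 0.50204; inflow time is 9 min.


Approach: apply the power-law advance function, x = k*t^a.
x = 1.9197 * 9^0.50204 = 5.7850 m
Therefore the advance distance x = 5.7850 m.


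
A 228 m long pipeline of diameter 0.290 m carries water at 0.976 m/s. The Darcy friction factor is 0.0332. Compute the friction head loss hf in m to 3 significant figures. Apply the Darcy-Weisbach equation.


Approach: apply the Darcy-Weisbach equation, hf = f*(L/D)*(v^2/(2g)).
hf = 0.0332 * (228/0.290) * (0.976^2 / (2*9.81))
hf = 1.27 m
Therefore the friction head loss hf = 1.27 m.


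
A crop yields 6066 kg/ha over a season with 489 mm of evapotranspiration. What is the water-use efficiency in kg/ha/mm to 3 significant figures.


Approach: apply the water-use efficiency ratio, WUE = yield/ET.
WUE = 6066 / 489 = 12.4 kg/ha/mm
Therefore the water-use efficiency = 12.4 kg/ha/mm.


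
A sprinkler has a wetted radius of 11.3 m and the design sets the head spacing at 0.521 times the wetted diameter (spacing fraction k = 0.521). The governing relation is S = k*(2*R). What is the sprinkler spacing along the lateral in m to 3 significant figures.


S = 0.521 * (2 * 11.3) = 11.8 m
Therefore the sprinkler spacing along the lateral = 11.8 m.


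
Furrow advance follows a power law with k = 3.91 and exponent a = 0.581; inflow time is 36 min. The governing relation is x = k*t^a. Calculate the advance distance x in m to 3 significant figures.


x = 3.91 * 36^0.581 = 31.4 m
Therefore the advance distance x = 31.4 m.


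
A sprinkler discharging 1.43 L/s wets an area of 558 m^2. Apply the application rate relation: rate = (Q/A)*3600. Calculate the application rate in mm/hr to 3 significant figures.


rate = (1.43 / 558) * 3600 = 9.23 mm/hr
Therefore the application rate = 9.23 mm/hr.


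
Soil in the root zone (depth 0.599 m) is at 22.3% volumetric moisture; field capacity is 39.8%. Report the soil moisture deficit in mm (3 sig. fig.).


Approach: apply the soil moisture deficit relation, SMD = (FC - theta)/100 * depth * 1000.
SMD = (39.8 - 22.3)/100 * 0.599 * 1000 = 105 mm
Therefore the soil moisture deficit = 105 mm.


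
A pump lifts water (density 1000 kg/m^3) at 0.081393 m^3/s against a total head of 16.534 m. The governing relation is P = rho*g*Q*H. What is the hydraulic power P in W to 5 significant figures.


P = 1000 * 9.81 * 0.081393 * 16.534 = 13202 W
Therefore the hydraulic power P = 13202 W.


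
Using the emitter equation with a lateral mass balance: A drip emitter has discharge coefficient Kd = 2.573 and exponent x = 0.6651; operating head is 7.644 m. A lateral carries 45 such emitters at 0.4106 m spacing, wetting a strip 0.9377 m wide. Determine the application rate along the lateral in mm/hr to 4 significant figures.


Approach: apply the emitter equation with a lateral mass balance, q = Kd*h^x; Q = n*q; rate = Q/(n*spacing*width).
Step 1 — single emitter flow (q = Kd*h^x):
  q = 2.573 * 7.644^0.6651 = 9.95260 L/hr
Step 2 — total lateral flow: Q = 45 * 9.95260 = 447.867 L/hr
Step 3 — wetted area: A = 45 * 0.4106 * 0.9377 = 17.3259 m^2
Step 4 — application rate: Q/A = 447.867/17.3259 = 25.85 mm/hr
Therefore the application rate along the lateral = 25.85 mm/hr.


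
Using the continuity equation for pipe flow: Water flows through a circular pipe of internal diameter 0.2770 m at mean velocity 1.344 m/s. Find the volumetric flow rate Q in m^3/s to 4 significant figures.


Approach: apply the continuity equation for pipe flow, Q = A * v with A = pi*(D/2)^2.
A = pi*(0.2770/2)^2 = 0.0602628 m^2
Q = 0.0602628 * 1.344 = 0.08099 m^3/s
Therefore the volumetric flow rate Q = 0.08099 m^3/s.


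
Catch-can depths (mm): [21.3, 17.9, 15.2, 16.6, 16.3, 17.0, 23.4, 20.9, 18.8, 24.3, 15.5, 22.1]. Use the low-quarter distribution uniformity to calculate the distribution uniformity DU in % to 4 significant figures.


Approach: apply the low-quarter distribution uniformity, DU = (mean of lowest quarter of readings / overall mean)*100.
sorted lowest 3 of 12: [15.2, 15.5, 16.3] -> mean = 15.6667 mm
overall mean = 19.1083 mm
DU = (15.6667/19.1083)*100 = 81.99 %
Therefore the distribution uniformity DU = 81.99 %.


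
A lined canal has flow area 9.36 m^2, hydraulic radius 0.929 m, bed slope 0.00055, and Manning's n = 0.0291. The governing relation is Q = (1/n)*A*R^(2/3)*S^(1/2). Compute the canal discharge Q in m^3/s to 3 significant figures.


Q = (1/0.0291) * 9.36 * 0.929^(2/3) * 0.00055^(1/2) = 7.18 m^3/s
Therefore the canal discharge Q = 7.18 m^3/s.


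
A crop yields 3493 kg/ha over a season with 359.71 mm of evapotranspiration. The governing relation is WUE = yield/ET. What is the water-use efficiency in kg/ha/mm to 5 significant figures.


WUE = 3493 / 359.71 = 9.7106 kg/ha/mm
Therefore the water-use efficiency = 9.7106 kg/ha/mm.


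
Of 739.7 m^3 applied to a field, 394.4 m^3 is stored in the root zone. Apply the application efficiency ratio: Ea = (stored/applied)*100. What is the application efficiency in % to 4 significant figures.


Ea = (394.4/739.7)*100 = 53.32 %
Therefore the application efficiency = 53.32 %.


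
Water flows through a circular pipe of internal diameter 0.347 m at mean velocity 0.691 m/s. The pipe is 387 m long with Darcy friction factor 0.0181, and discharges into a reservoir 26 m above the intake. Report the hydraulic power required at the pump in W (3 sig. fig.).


Approach: apply continuity + Darcy-Weisbach + hydraulic power, Q = A*v; hf = f*(L/D)*(v^2/(2g)); H = static + hf; P = rho*g*Q*H.
Step 1 — flow rate (continuity, Q = A*v):
  A = pi*(0.347/2)^2 = 0.094569 m^2
  Q = 0.094569 * 0.691 = 0.065347 m^3/s
Step 2 — friction head loss (Darcy-Weisbach):
  hf = 0.0181 * (387/0.347) * (0.691^2 / (2*9.81))
  hf = 0.49127 m
Step 3 — total head: H = 26 + 0.49127 = 26.491 m
Step 4 — hydraulic power (P = rho*g*Q*H):
  P = 1000 * 9.81 * 0.065347 * 26.491 = 17000 W
Therefore the hydraulic power required at the pump = 17000 W.


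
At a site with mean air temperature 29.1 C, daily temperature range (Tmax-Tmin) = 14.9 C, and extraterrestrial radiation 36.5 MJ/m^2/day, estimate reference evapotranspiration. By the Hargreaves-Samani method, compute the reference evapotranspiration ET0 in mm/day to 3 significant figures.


Approach: apply the Hargreaves-Samani method, ET0 = 0.0023*(Tmean+17.8)*sqrt(Tmax-Tmin)*0.408*Ra.
ET0 = 0.0023*(29.1+17.8)*sqrt(14.9)*0.408*36.5 = 6.20 mm/day
Therefore the reference evapotranspiration ET0 = 6.20 mm/day.


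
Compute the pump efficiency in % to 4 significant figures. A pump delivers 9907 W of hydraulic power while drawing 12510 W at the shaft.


Approach: apply the efficiency ratio, eta = (P_out/P_in)*100.
eta = (9907 / 12510) * 100 = 79.19 %
Therefore the pump efficiency = 79.19 %.


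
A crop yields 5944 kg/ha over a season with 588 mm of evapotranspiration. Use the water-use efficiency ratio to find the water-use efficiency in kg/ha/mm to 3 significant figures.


Approach: apply the water-use efficiency ratio, WUE = yield/ET.
WUE = 5944 / 588 = 10.1 kg/ha/mm
Therefore the water-use efficiency = 10.1 kg/ha/mm.


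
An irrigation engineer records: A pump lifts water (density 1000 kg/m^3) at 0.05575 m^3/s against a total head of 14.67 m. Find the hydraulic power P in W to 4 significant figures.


Approach: apply the hydraulic power relation, P = rho*g*Q*H.
P = 1000 * 9.81 * 0.05575 * 14.67 = 8023 W
Therefore the hydraulic power P = 8023 W.


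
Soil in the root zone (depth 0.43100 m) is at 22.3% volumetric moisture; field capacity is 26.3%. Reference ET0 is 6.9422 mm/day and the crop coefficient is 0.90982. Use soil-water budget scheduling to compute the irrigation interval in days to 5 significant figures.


Approach: apply soil-water budget scheduling, SMD = (FC-theta)/100*depth*1000; ETc = ET0*Kc; interval = SMD/ETc.
Step 1 — soil moisture deficit:
  SMD = (26.3 - 22.3)/100 * 0.43100 * 1000 = 17.24000 mm
Step 2 — daily crop ET (ETc = ET0*Kc):
  ETc = 6.9422 * 0.90982 = 6.316152 mm/day
Step 3 — irrigation interval (SMD/ETc):
  interval = 17.24000 / 6.316152 = 2.7295 days
Therefore the irrigation interval = 2.7295 days.
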